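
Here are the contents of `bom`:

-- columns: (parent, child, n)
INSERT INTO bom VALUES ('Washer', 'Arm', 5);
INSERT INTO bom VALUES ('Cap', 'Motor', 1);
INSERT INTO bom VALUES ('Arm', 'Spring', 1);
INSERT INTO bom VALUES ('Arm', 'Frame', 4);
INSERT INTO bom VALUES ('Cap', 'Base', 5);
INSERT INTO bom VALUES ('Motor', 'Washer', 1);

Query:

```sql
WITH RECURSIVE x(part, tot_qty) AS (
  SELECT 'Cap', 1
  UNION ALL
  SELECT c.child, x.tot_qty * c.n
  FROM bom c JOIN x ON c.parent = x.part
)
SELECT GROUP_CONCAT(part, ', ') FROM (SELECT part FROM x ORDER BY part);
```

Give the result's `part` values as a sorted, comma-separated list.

Arm, Base, Cap, Frame, Motor, Spring, Washer

Base: (Cap, tot_qty=1).
Iteration 1: components of {Cap} -> Base = 1*5 = 5, Motor = 1*1 = 1.
Iteration 2: components of {Base,Motor} -> Washer = 1*1 = 1.
Iteration 3: components of {Washer} -> Arm = 1*5 = 5.
Iteration 4: components of {Arm} -> Frame = 5*4 = 20, Spring = 5*1 = 5.
Iteration 5: no further components; recursion stops.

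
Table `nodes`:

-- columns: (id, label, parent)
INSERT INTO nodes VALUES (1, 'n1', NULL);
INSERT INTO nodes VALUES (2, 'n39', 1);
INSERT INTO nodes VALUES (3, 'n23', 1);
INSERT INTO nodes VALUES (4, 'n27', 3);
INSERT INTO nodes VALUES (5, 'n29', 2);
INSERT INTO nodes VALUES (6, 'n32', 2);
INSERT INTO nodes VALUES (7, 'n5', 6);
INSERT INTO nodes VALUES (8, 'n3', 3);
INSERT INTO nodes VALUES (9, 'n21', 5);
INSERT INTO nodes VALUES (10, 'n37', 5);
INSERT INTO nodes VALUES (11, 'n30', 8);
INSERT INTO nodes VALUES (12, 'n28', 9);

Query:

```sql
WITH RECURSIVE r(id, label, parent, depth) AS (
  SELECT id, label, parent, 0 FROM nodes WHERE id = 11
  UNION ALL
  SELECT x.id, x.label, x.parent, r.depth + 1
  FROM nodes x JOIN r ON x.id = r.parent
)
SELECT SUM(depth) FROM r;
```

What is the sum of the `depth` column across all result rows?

Base: id=11 (n30), parent=8, depth 0.
Iteration 1: join on id=8 -> n3 (id 8, parent=3, depth 1).
Iteration 2: join on id=3 -> n23 (id 3, parent=1, depth 2).
Iteration 3: join on id=1 -> n1 (id 1, parent=NULL, depth 3).
Iteration 4: parent is NULL; no match; recursion stops.
SUM(depth) = 0 + 1 + 2 + 3 = 6.

6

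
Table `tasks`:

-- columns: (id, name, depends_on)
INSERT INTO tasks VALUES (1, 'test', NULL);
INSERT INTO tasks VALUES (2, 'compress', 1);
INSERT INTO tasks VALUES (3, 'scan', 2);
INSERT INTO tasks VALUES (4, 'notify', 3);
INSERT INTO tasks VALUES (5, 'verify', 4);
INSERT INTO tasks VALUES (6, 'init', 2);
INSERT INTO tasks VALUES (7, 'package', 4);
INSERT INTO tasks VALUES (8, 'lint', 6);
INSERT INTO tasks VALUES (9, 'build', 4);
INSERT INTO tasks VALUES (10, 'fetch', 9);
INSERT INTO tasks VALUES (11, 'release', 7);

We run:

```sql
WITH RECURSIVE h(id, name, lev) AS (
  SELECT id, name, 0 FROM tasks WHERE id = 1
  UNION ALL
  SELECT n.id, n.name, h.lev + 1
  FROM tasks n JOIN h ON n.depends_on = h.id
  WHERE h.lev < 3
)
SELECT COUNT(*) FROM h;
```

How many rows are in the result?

Base: id=1 (test) at lev 0.
Iteration 1: rows with depends_on in {1} -> compress (id 2, lev 1).
Iteration 2: rows with depends_on in {2} -> scan (id 3, lev 2), init (id 6, lev 2).
Iteration 3: rows with depends_on in {3,6} -> notify (id 4, lev 3), lint (id 8, lev 3).
Iteration 4: lev < 3 fails for all current rows; recursion stops.
Total rows emitted: 6.

6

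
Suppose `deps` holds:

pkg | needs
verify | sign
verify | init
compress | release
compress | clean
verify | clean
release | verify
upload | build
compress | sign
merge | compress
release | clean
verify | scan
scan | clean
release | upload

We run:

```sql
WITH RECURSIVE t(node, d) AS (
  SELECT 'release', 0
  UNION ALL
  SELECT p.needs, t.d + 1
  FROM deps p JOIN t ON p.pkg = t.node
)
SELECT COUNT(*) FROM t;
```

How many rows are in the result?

10

Base: (release, d=0).
Iteration 1: edges from {release} -> (clean, d=1), (upload, d=1), (verify, d=1).
Iteration 2: edges from {clean,upload,verify} -> (build, d=2), (clean, d=2), (init, d=2), (scan, d=2), (sign, d=2).
Iteration 3: edges from {build,clean,init,scan,sign} -> (clean, d=3).
Iteration 4: no outgoing edges from {clean}; recursion stops.
Total rows emitted: 10.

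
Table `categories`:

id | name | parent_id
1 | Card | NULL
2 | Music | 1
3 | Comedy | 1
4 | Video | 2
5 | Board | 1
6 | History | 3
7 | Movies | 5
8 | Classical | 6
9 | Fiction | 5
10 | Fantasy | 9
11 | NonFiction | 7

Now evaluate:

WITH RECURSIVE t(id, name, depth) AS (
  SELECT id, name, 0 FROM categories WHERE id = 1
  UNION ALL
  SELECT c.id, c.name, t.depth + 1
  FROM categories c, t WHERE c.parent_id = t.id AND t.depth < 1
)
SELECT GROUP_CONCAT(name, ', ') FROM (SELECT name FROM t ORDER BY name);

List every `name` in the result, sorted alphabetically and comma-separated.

Base: id=1 (Card) at depth 0.
Iteration 1: rows with parent_id in {1} -> Music (id 2, depth 1), Comedy (id 3, depth 1), Board (id 5, depth 1).
Iteration 2: depth < 1 fails for all current rows; recursion stops.

Board, Card, Comedy, Music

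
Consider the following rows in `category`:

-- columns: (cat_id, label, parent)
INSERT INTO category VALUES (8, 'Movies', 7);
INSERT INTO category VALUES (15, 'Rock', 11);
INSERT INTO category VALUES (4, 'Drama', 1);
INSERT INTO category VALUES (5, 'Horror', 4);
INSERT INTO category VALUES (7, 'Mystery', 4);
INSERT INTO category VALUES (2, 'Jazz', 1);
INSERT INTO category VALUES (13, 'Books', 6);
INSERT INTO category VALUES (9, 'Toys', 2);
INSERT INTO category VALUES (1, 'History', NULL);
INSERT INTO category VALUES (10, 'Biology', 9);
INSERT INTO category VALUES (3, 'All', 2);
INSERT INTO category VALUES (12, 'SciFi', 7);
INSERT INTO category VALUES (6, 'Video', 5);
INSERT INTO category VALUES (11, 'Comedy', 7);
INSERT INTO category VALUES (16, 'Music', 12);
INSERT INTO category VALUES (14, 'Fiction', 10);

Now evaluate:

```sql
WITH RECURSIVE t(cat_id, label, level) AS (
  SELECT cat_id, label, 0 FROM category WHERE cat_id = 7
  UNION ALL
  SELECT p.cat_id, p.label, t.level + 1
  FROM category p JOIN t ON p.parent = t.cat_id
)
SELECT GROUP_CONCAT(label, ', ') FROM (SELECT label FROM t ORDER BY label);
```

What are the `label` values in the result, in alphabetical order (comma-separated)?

Base: cat_id=7 (Mystery) at level 0.
Iteration 1: rows with parent in {7} -> Movies (id 8, level 1), Comedy (id 11, level 1), SciFi (id 12, level 1).
Iteration 2: rows with parent in {8,11,12} -> Rock (id 15, level 2), Music (id 16, level 2).
Iteration 3: no rows with parent in {15,16}; recursion stops.

Comedy, Movies, Music, Mystery, Rock, SciFi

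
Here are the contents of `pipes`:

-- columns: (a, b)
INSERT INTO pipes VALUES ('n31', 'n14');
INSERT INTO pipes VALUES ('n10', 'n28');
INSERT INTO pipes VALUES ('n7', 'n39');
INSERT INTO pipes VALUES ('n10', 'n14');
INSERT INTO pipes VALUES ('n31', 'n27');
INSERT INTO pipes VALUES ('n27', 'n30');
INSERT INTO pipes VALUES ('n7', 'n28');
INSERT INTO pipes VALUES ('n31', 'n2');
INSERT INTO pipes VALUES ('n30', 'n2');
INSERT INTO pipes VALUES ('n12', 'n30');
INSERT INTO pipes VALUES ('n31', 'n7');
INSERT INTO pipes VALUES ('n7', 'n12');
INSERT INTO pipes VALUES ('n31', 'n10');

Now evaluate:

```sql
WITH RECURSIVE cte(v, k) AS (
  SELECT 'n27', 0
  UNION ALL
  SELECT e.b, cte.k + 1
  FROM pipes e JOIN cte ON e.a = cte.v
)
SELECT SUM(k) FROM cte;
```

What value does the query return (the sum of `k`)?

3

Base: (n27, k=0).
Iteration 1: edges from {n27} -> (n30, k=1).
Iteration 2: edges from {n30} -> (n2, k=2).
Iteration 3: no outgoing edges from {n2}; recursion stops.
SUM(k) = 0 + 1 + 2 = 3.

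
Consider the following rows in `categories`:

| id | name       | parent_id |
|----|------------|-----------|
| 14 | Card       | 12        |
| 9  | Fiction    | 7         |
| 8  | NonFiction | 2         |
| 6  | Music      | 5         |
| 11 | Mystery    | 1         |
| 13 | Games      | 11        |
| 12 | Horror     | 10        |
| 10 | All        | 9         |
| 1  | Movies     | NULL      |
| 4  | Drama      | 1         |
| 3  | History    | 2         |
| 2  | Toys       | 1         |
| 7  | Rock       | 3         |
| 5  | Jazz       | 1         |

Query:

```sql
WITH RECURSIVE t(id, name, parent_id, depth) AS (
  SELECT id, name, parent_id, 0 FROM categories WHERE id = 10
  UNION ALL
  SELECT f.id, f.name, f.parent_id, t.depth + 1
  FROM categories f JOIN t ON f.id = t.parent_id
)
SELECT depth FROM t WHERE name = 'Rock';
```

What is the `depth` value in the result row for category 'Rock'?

Base: id=10 (All), parent_id=9, depth 0.
Iteration 1: join on id=9 -> Fiction (id 9, parent_id=7, depth 1).
Iteration 2: join on id=7 -> Rock (id 7, parent_id=3, depth 2).
Iteration 3: join on id=3 -> History (id 3, parent_id=2, depth 3).
Iteration 4: join on id=2 -> Toys (id 2, parent_id=1, depth 4).
Iteration 5: join on id=1 -> Movies (id 1, parent_id=NULL, depth 5).
Iteration 6: parent_id is NULL; no match; recursion stops.

2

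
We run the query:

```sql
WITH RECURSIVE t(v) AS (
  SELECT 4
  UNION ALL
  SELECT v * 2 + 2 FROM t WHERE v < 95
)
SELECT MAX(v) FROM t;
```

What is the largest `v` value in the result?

190

Base: v=4.
Iteration 1: 4 < 95 holds -> v = 4 * 2 + 2 = 10.
Iteration 2: 10 < 95 holds -> v = 10 * 2 + 2 = 22.
Iteration 3: 22 < 95 holds -> v = 22 * 2 + 2 = 46.
Iteration 4: 46 < 95 holds -> v = 46 * 2 + 2 = 94.
Iteration 5: 94 < 95 holds -> v = 94 * 2 + 2 = 190.
Iteration 6: 190 < 95 fails; recursion stops.
v values: 4, 10, 22, 46, 94, 190; the maximum is 190.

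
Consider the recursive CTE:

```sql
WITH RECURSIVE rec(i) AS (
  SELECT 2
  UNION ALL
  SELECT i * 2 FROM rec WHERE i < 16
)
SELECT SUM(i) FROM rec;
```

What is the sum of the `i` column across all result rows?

Base: i=2.
Iteration 1: 2 < 16 holds -> i = 2 * 2 = 4.
Iteration 2: 4 < 16 holds -> i = 4 * 2 = 8.
Iteration 3: 8 < 16 holds -> i = 8 * 2 = 16.
Iteration 4: 16 < 16 fails; recursion stops.
SUM(i) = 2 + 4 + 8 + 16 = 30.

30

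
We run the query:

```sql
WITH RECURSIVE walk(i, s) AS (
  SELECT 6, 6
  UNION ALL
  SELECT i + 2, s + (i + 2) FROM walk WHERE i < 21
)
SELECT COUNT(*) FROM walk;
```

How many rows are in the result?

9

Base: i=6, s=6.
Iteration 1: 6 < 21 holds -> i = 6 + 2 = 8, s = 6 + 8 = 14.
Iteration 2: 8 < 21 holds -> i = 8 + 2 = 10, s = 14 + 10 = 24.
Iteration 3: 10 < 21 holds -> i = 10 + 2 = 12, s = 24 + 12 = 36.
Iteration 4: 12 < 21 holds -> i = 12 + 2 = 14, s = 36 + 14 = 50.
Iteration 5: 14 < 21 holds -> i = 14 + 2 = 16, s = 50 + 16 = 66.
Iteration 6: 16 < 21 holds -> i = 16 + 2 = 18, s = 66 + 18 = 84.
Iteration 7: 18 < 21 holds -> i = 18 + 2 = 20, s = 84 + 20 = 104.
Iteration 8: 20 < 21 holds -> i = 20 + 2 = 22, s = 104 + 22 = 126.
Iteration 9: 22 < 21 fails; recursion stops.
Total rows emitted: 9.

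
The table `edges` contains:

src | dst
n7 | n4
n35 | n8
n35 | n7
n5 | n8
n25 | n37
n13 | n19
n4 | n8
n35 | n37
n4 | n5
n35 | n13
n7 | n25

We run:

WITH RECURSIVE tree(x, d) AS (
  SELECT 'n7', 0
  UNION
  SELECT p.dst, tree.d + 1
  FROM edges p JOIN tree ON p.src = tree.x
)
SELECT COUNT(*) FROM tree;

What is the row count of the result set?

Base: (n7, d=0).
Iteration 1: edges from {n7} -> (n25, d=1), (n4, d=1).
Iteration 2: edges from {n25,n4} -> (n37, d=2), (n5, d=2), (n8, d=2).
Iteration 3: edges from {n37,n5,n8} -> (n8, d=3).
Iteration 4: no outgoing edges from {n8}; recursion stops.
Total rows emitted: 7.

7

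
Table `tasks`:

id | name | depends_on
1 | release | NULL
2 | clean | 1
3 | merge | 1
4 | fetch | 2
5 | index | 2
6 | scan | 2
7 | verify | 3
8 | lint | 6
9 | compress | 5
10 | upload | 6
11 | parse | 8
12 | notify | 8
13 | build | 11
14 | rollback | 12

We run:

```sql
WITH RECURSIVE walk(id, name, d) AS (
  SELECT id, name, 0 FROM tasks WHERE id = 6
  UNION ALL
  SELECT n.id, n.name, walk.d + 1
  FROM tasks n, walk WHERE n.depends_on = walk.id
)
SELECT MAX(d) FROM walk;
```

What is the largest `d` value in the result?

Base: id=6 (scan) at d 0.
Iteration 1: rows with depends_on in {6} -> lint (id 8, d 1), upload (id 10, d 1).
Iteration 2: rows with depends_on in {8,10} -> parse (id 11, d 2), notify (id 12, d 2).
Iteration 3: rows with depends_on in {11,12} -> build (id 13, d 3), rollback (id 14, d 3).
Iteration 4: no rows with depends_on in {13,14}; recursion stops.
d values: 0, 1, 1, 2, 2, 3, 3; the maximum is 3.

3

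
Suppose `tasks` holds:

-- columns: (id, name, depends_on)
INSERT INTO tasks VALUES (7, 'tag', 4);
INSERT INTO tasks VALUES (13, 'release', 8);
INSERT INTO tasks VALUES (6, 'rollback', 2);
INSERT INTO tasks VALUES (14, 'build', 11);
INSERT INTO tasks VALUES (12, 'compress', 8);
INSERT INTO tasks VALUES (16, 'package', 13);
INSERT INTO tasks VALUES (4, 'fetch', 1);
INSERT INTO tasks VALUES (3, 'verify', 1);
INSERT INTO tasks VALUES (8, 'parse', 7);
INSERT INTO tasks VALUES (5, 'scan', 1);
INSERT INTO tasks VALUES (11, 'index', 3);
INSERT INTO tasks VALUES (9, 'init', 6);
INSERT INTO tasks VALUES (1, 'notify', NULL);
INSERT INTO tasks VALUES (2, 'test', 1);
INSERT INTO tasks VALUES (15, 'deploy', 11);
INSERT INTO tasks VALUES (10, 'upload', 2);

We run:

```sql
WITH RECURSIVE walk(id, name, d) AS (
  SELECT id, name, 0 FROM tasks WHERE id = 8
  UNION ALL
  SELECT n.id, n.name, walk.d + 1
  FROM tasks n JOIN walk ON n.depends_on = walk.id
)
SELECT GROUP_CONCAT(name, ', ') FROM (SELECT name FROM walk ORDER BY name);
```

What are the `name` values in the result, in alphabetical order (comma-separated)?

Base: id=8 (parse) at d 0.
Iteration 1: rows with depends_on in {8} -> compress (id 12, d 1), release (id 13, d 1).
Iteration 2: rows with depends_on in {12,13} -> package (id 16, d 2).
Iteration 3: no rows with depends_on in {16}; recursion stops.

compress, package, parse, release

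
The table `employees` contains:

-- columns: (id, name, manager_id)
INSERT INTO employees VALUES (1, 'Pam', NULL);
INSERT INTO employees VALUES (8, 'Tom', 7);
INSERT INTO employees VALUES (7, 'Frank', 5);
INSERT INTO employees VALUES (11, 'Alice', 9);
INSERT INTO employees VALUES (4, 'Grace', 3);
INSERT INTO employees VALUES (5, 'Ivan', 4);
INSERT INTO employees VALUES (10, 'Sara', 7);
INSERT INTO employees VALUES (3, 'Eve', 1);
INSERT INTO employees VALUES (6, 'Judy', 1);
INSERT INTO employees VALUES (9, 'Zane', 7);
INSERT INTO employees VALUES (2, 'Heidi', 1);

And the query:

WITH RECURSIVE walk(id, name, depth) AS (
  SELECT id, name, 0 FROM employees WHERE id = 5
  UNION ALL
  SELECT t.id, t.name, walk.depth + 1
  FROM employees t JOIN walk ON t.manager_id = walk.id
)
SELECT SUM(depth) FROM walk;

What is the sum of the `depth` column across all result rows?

10

Base: id=5 (Ivan) at depth 0.
Iteration 1: rows with manager_id in {5} -> Frank (id 7, depth 1).
Iteration 2: rows with manager_id in {7} -> Tom (id 8, depth 2), Zane (id 9, depth 2), Sara (id 10, depth 2).
Iteration 3: rows with manager_id in {8,9,10} -> Alice (id 11, depth 3).
Iteration 4: no rows with manager_id in {11}; recursion stops.
SUM(depth) = 0 + 1 + 2 + 2 + 2 + 3 = 10.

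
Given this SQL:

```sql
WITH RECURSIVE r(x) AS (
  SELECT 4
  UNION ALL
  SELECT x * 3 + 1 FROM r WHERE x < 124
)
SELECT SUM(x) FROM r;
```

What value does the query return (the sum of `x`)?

542

Base: x=4.
Iteration 1: 4 < 124 holds -> x = 4 * 3 + 1 = 13.
Iteration 2: 13 < 124 holds -> x = 13 * 3 + 1 = 40.
Iteration 3: 40 < 124 holds -> x = 40 * 3 + 1 = 121.
Iteration 4: 121 < 124 holds -> x = 121 * 3 + 1 = 364.
Iteration 5: 364 < 124 fails; recursion stops.
SUM(x) = 4 + 13 + 40 + 121 + 364 = 542.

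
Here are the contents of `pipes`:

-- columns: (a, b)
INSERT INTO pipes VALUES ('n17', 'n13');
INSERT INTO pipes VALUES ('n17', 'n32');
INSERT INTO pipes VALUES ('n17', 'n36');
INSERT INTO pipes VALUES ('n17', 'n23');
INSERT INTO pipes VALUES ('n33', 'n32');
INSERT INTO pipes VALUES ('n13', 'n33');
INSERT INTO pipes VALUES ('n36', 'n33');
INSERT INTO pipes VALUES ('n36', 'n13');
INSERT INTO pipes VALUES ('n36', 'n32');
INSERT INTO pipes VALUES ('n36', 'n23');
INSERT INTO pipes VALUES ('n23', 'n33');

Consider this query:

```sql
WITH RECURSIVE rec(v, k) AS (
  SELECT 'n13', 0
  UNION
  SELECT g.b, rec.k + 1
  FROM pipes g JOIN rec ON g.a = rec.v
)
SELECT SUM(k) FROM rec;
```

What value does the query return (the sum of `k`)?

3

Base: (n13, k=0).
Iteration 1: edges from {n13} -> (n33, k=1).
Iteration 2: edges from {n33} -> (n32, k=2).
Iteration 3: no outgoing edges from {n32}; recursion stops.
SUM(k) = 0 + 1 + 2 = 3.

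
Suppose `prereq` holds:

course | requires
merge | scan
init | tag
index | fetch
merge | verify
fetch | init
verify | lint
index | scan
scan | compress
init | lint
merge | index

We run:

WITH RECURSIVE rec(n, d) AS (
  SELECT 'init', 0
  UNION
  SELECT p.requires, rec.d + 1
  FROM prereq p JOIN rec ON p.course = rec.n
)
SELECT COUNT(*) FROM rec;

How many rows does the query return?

3

Base: (init, d=0).
Iteration 1: edges from {init} -> (lint, d=1), (tag, d=1).
Iteration 2: no outgoing edges from {lint,tag}; recursion stops.
Total rows emitted: 3.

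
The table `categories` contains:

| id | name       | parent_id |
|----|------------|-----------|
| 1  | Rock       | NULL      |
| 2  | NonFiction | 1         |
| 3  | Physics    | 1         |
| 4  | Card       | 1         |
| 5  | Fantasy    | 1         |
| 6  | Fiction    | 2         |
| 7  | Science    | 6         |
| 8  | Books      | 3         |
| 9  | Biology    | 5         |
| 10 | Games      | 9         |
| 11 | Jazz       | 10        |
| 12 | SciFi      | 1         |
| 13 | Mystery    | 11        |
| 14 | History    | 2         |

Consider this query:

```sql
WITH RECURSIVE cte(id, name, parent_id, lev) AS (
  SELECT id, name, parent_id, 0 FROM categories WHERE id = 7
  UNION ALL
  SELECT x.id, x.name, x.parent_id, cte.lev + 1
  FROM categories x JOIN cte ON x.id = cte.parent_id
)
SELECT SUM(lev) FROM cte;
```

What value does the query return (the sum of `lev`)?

Base: id=7 (Science), parent_id=6, lev 0.
Iteration 1: join on id=6 -> Fiction (id 6, parent_id=2, lev 1).
Iteration 2: join on id=2 -> NonFiction (id 2, parent_id=1, lev 2).
Iteration 3: join on id=1 -> Rock (id 1, parent_id=NULL, lev 3).
Iteration 4: parent_id is NULL; no match; recursion stops.
SUM(lev) = 0 + 1 + 2 + 3 = 6.

6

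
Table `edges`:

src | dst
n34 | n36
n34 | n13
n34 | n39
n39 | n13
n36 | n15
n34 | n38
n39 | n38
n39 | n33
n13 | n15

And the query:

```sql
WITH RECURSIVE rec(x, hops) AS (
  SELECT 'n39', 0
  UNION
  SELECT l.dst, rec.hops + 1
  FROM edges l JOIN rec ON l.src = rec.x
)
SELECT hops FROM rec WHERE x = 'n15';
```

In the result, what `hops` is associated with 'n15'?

2

Base: (n39, hops=0).
Iteration 1: edges from {n39} -> (n13, hops=1), (n33, hops=1), (n38, hops=1).
Iteration 2: edges from {n13,n33,n38} -> (n15, hops=2).
Iteration 3: no outgoing edges from {n15}; recursion stops.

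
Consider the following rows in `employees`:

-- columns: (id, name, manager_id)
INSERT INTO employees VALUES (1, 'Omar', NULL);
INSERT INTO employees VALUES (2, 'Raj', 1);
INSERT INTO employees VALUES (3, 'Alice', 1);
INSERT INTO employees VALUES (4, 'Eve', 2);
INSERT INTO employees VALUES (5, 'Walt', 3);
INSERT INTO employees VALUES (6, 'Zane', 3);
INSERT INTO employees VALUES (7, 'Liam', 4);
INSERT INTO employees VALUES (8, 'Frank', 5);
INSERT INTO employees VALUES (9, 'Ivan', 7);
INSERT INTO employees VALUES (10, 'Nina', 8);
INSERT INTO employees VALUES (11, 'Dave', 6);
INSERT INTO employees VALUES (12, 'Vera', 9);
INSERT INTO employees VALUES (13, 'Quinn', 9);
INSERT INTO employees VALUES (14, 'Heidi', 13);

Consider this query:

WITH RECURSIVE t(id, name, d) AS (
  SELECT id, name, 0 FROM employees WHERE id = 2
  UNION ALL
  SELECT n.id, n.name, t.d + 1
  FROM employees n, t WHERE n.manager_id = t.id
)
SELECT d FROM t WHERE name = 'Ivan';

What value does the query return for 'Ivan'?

Base: id=2 (Raj) at d 0.
Iteration 1: rows with manager_id in {2} -> Eve (id 4, d 1).
Iteration 2: rows with manager_id in {4} -> Liam (id 7, d 2).
Iteration 3: rows with manager_id in {7} -> Ivan (id 9, d 3).
Iteration 4: rows with manager_id in {9} -> Vera (id 12, d 4), Quinn (id 13, d 4).
Iteration 5: rows with manager_id in {12,13} -> Heidi (id 14, d 5).
Iteration 6: no rows with manager_id in {14}; recursion stops.

3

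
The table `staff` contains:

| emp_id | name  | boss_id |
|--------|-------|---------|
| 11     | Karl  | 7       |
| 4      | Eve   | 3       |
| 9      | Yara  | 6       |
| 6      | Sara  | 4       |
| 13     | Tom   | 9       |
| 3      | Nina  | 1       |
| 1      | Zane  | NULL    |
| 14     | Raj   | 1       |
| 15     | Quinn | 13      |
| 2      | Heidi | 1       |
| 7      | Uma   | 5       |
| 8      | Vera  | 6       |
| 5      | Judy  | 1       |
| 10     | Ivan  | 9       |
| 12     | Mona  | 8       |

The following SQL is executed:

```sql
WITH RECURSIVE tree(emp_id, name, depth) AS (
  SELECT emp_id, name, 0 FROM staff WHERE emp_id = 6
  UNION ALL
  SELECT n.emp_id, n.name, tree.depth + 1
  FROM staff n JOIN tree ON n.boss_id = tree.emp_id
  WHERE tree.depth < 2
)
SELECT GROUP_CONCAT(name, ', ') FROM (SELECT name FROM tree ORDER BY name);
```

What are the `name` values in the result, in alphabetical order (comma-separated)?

Ivan, Mona, Sara, Tom, Vera, Yara

Base: emp_id=6 (Sara) at depth 0.
Iteration 1: rows with boss_id in {6} -> Vera (id 8, depth 1), Yara (id 9, depth 1).
Iteration 2: rows with boss_id in {8,9} -> Ivan (id 10, depth 2), Mona (id 12, depth 2), Tom (id 13, depth 2).
Iteration 3: depth < 2 fails for all current rows; recursion stops.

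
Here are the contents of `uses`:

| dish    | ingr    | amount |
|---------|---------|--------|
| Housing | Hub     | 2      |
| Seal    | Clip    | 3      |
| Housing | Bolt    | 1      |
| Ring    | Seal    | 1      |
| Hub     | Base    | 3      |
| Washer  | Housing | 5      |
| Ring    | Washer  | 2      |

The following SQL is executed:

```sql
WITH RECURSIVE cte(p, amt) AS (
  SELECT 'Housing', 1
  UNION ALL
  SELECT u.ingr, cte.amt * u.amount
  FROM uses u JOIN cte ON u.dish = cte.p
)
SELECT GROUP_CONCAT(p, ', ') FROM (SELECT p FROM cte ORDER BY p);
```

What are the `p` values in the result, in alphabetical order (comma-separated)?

Base, Bolt, Housing, Hub

Base: (Housing, amt=1).
Iteration 1: components of {Housing} -> Bolt = 1*1 = 1, Hub = 1*2 = 2.
Iteration 2: components of {Bolt,Hub} -> Base = 2*3 = 6.
Iteration 3: no further components; recursion stops.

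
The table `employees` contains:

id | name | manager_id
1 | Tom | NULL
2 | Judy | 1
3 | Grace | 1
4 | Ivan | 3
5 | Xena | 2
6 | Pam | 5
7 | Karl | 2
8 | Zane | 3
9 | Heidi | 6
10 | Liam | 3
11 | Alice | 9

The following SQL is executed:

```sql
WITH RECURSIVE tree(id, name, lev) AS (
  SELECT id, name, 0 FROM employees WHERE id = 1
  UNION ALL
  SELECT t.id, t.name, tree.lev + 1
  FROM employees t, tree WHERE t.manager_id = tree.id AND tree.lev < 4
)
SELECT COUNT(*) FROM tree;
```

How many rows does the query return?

Base: id=1 (Tom) at lev 0.
Iteration 1: rows with manager_id in {1} -> Judy (id 2, lev 1), Grace (id 3, lev 1).
Iteration 2: rows with manager_id in {2,3} -> Ivan (id 4, lev 2), Xena (id 5, lev 2), Karl (id 7, lev 2), Zane (id 8, lev 2), Liam (id 10, lev 2).
Iteration 3: rows with manager_id in {4,5,7,8,10} -> Pam (id 6, lev 3).
Iteration 4: rows with manager_id in {6} -> Heidi (id 9, lev 4).
Iteration 5: lev < 4 fails for all current rows; recursion stops.
Total rows emitted: 10.

10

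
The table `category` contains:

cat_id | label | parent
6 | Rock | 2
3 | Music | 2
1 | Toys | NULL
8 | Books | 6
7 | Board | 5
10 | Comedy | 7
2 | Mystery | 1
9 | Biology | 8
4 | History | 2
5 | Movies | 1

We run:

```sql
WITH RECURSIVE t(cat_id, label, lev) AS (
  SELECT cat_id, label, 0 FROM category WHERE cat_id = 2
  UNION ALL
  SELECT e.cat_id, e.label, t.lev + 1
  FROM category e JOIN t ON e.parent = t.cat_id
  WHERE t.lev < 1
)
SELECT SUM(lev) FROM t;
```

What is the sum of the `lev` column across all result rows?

3

Base: cat_id=2 (Mystery) at lev 0.
Iteration 1: rows with parent in {2} -> Music (id 3, lev 1), History (id 4, lev 1), Rock (id 6, lev 1).
Iteration 2: lev < 1 fails for all current rows; recursion stops.
SUM(lev) = 0 + 1 + 1 + 1 = 3.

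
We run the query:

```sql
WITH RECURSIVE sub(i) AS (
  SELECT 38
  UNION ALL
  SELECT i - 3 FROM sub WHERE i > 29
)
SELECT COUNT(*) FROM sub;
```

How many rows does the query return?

4

Base: i=38.
Iteration 1: 38 > 29 holds -> i = 38 - 3 = 35.
Iteration 2: 35 > 29 holds -> i = 35 - 3 = 32.
Iteration 3: 32 > 29 holds -> i = 32 - 3 = 29.
Iteration 4: 29 > 29 fails; recursion stops.
Total rows emitted: 4.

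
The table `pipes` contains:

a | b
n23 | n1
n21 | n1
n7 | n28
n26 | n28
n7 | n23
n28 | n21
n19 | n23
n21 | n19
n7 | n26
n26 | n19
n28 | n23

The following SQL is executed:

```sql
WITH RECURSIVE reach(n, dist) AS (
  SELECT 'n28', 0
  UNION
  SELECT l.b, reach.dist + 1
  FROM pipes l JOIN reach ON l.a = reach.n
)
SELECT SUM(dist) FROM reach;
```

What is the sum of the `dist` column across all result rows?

Base: (n28, dist=0).
Iteration 1: edges from {n28} -> (n21, dist=1), (n23, dist=1).
Iteration 2: edges from {n21,n23} -> (n1, dist=2), (n19, dist=2). [UNION drops 1 duplicate row(s)]
Iteration 3: edges from {n1,n19} -> (n23, dist=3).
Iteration 4: edges from {n23} -> (n1, dist=4).
Iteration 5: no outgoing edges from {n1}; recursion stops.
SUM(dist) = 0 + 1 + 1 + 2 + 2 + 3 + 4 = 13.

13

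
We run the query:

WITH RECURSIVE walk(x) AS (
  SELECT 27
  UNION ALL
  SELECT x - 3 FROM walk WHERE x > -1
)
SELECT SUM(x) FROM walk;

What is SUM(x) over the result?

Base: x=27.
Iteration 1: 27 > -1 holds -> x = 27 - 3 = 24.
Iteration 2: 24 > -1 holds -> x = 24 - 3 = 21.
Iteration 3: 21 > -1 holds -> x = 21 - 3 = 18.
Iteration 4: 18 > -1 holds -> x = 18 - 3 = 15.
Iteration 5: 15 > -1 holds -> x = 15 - 3 = 12.
Iteration 6: 12 > -1 holds -> x = 12 - 3 = 9.
Iteration 7: 9 > -1 holds -> x = 9 - 3 = 6.
Iteration 8: 6 > -1 holds -> x = 6 - 3 = 3.
Iteration 9: 3 > -1 holds -> x = 3 - 3 = 0.
Iteration 10: 0 > -1 holds -> x = 0 - 3 = -3.
Iteration 11: -3 > -1 fails; recursion stops.
SUM(x) = 27 + 24 + 21 + 18 + 15 + 12 + 9 + 6 + 3 + 0 + -3 = 132.

132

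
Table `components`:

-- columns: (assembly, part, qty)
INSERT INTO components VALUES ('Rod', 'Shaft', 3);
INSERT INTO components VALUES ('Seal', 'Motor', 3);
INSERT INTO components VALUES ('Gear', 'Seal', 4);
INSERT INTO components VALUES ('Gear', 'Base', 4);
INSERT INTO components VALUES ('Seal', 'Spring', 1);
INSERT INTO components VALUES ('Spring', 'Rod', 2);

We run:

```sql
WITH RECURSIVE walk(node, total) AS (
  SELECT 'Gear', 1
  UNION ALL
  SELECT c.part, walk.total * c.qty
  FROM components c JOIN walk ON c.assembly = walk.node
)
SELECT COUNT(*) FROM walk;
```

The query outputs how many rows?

7

Base: (Gear, total=1).
Iteration 1: components of {Gear} -> Base = 1*4 = 4, Seal = 1*4 = 4.
Iteration 2: components of {Base,Seal} -> Motor = 4*3 = 12, Spring = 4*1 = 4.
Iteration 3: components of {Motor,Spring} -> Rod = 4*2 = 8.
Iteration 4: components of {Rod} -> Shaft = 8*3 = 24.
Iteration 5: no further components; recursion stops.
Total rows emitted: 7.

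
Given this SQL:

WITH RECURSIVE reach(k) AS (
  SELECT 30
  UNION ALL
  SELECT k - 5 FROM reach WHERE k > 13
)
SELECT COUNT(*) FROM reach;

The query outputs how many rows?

5

Base: k=30.
Iteration 1: 30 > 13 holds -> k = 30 - 5 = 25.
Iteration 2: 25 > 13 holds -> k = 25 - 5 = 20.
Iteration 3: 20 > 13 holds -> k = 20 - 5 = 15.
Iteration 4: 15 > 13 holds -> k = 15 - 5 = 10.
Iteration 5: 10 > 13 fails; recursion stops.
Total rows emitted: 5.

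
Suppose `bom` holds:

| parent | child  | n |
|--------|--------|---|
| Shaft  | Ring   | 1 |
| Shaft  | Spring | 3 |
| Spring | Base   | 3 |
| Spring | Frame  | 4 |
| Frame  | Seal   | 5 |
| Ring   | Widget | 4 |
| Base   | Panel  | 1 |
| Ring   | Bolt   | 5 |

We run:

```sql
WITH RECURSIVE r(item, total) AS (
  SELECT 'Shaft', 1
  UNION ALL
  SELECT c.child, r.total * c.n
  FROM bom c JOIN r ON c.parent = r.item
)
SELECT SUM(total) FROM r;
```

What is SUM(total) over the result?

104

Base: (Shaft, total=1).
Iteration 1: components of {Shaft} -> Ring = 1*1 = 1, Spring = 1*3 = 3.
Iteration 2: components of {Ring,Spring} -> Base = 3*3 = 9, Bolt = 1*5 = 5, Frame = 3*4 = 12, Widget = 1*4 = 4.
Iteration 3: components of {Base,Bolt,Frame,Widget} -> Panel = 9*1 = 9, Seal = 12*5 = 60.
Iteration 4: no further components; recursion stops.
SUM(total) = 1 + 1 + 3 + 4 + 5 + 9 + 12 + 9 + 60 = 104.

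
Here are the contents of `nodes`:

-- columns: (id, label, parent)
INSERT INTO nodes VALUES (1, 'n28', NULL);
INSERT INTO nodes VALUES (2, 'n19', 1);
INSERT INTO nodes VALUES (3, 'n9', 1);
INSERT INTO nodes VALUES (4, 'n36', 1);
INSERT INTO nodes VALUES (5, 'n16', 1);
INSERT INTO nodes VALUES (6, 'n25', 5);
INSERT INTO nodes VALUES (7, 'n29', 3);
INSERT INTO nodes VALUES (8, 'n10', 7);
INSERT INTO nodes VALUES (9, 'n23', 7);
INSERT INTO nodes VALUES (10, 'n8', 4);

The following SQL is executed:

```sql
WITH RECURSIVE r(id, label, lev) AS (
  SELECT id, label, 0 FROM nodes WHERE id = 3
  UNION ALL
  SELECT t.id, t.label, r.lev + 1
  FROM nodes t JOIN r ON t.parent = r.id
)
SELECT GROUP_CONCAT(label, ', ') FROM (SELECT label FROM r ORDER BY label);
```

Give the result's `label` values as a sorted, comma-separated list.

n10, n23, n29, n9

Base: id=3 (n9) at lev 0.
Iteration 1: rows with parent in {3} -> n29 (id 7, lev 1).
Iteration 2: rows with parent in {7} -> n10 (id 8, lev 2), n23 (id 9, lev 2).
Iteration 3: no rows with parent in {8,9}; recursion stops.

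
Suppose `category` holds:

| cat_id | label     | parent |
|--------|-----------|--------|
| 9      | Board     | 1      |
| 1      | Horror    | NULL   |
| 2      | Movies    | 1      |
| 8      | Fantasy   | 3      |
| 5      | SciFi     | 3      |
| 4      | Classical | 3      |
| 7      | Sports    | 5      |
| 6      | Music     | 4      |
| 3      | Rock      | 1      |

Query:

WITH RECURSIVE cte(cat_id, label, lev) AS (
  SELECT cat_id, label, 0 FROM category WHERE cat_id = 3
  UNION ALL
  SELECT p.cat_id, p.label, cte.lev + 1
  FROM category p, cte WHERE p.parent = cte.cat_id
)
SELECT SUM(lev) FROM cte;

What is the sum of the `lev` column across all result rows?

7

Base: cat_id=3 (Rock) at lev 0.
Iteration 1: rows with parent in {3} -> Classical (id 4, lev 1), SciFi (id 5, lev 1), Fantasy (id 8, lev 1).
Iteration 2: rows with parent in {4,5,8} -> Music (id 6, lev 2), Sports (id 7, lev 2).
Iteration 3: no rows with parent in {6,7}; recursion stops.
SUM(lev) = 0 + 1 + 1 + 1 + 2 + 2 = 7.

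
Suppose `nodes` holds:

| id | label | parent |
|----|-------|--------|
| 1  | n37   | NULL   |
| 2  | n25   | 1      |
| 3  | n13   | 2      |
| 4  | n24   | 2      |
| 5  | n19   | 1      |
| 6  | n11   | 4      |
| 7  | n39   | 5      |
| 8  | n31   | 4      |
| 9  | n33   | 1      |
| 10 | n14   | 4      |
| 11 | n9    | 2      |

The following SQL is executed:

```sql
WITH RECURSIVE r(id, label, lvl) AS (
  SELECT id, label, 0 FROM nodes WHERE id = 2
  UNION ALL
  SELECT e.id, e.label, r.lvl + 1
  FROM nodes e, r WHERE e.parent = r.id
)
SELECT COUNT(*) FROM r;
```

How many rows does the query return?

7

Base: id=2 (n25) at lvl 0.
Iteration 1: rows with parent in {2} -> n13 (id 3, lvl 1), n24 (id 4, lvl 1), n9 (id 11, lvl 1).
Iteration 2: rows with parent in {3,4,11} -> n11 (id 6, lvl 2), n31 (id 8, lvl 2), n14 (id 10, lvl 2).
Iteration 3: no rows with parent in {6,8,10}; recursion stops.
Total rows emitted: 7.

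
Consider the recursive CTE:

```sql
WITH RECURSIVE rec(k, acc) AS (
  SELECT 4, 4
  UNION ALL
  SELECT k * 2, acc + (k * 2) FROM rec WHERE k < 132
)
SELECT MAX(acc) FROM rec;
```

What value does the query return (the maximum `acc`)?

508

Base: k=4, acc=4.
Iteration 1: 4 < 132 holds -> k = 4 * 2 = 8, acc = 4 + 8 = 12.
Iteration 2: 8 < 132 holds -> k = 8 * 2 = 16, acc = 12 + 16 = 28.
Iteration 3: 16 < 132 holds -> k = 16 * 2 = 32, acc = 28 + 32 = 60.
Iteration 4: 32 < 132 holds -> k = 32 * 2 = 64, acc = 60 + 64 = 124.
Iteration 5: 64 < 132 holds -> k = 64 * 2 = 128, acc = 124 + 128 = 252.
Iteration 6: 128 < 132 holds -> k = 128 * 2 = 256, acc = 252 + 256 = 508.
Iteration 7: 256 < 132 fails; recursion stops.
acc values: 4, 12, 28, 60, 124, 252, 508; the maximum is 508.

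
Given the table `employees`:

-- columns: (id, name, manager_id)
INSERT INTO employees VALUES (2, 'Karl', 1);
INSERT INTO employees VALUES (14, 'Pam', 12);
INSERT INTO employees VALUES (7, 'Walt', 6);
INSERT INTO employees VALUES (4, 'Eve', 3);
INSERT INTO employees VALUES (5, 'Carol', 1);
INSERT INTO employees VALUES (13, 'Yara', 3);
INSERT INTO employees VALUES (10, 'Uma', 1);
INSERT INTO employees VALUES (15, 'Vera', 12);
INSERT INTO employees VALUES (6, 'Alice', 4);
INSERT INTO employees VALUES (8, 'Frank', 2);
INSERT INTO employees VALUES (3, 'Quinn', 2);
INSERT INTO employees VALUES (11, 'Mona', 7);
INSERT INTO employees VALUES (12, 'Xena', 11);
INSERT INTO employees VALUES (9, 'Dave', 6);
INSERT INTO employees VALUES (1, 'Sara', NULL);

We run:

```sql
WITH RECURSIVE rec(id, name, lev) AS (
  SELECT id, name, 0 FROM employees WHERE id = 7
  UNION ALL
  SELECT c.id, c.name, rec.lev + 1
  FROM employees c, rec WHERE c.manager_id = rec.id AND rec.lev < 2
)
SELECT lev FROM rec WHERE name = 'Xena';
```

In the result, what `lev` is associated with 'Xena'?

Base: id=7 (Walt) at lev 0.
Iteration 1: rows with manager_id in {7} -> Mona (id 11, lev 1).
Iteration 2: rows with manager_id in {11} -> Xena (id 12, lev 2).
Iteration 3: lev < 2 fails for all current rows; recursion stops.

2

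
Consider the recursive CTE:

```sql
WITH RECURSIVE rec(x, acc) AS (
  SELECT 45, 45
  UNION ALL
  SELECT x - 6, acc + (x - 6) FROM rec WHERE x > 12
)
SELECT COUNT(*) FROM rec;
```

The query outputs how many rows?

Base: x=45, acc=45.
Iteration 1: 45 > 12 holds -> x = 45 - 6 = 39, acc = 45 + 39 = 84.
Iteration 2: 39 > 12 holds -> x = 39 - 6 = 33, acc = 84 + 33 = 117.
Iteration 3: 33 > 12 holds -> x = 33 - 6 = 27, acc = 117 + 27 = 144.
Iteration 4: 27 > 12 holds -> x = 27 - 6 = 21, acc = 144 + 21 = 165.
Iteration 5: 21 > 12 holds -> x = 21 - 6 = 15, acc = 165 + 15 = 180.
Iteration 6: 15 > 12 holds -> x = 15 - 6 = 9, acc = 180 + 9 = 189.
Iteration 7: 9 > 12 fails; recursion stops.
Total rows emitted: 7.

7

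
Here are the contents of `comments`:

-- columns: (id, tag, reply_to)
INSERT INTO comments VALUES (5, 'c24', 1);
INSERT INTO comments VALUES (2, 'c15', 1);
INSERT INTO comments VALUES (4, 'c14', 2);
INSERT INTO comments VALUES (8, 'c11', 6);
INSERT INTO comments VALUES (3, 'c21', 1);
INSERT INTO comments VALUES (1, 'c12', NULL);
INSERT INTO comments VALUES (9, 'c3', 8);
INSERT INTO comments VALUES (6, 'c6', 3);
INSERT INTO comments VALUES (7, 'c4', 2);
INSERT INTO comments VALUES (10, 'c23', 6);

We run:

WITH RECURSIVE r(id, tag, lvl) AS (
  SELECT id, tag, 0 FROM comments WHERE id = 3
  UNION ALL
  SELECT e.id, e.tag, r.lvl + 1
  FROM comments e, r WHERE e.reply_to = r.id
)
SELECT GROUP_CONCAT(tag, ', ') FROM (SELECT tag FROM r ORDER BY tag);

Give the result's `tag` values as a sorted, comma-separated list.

c11, c21, c23, c3, c6

Base: id=3 (c21) at lvl 0.
Iteration 1: rows with reply_to in {3} -> c6 (id 6, lvl 1).
Iteration 2: rows with reply_to in {6} -> c11 (id 8, lvl 2), c23 (id 10, lvl 2).
Iteration 3: rows with reply_to in {8,10} -> c3 (id 9, lvl 3).
Iteration 4: no rows with reply_to in {9}; recursion stops.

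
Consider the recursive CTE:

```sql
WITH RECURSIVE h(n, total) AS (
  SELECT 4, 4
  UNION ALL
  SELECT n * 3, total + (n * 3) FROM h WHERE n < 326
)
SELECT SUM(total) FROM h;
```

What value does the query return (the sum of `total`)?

2172

Base: n=4, total=4.
Iteration 1: 4 < 326 holds -> n = 4 * 3 = 12, total = 4 + 12 = 16.
Iteration 2: 12 < 326 holds -> n = 12 * 3 = 36, total = 16 + 36 = 52.
Iteration 3: 36 < 326 holds -> n = 36 * 3 = 108, total = 52 + 108 = 160.
Iteration 4: 108 < 326 holds -> n = 108 * 3 = 324, total = 160 + 324 = 484.
Iteration 5: 324 < 326 holds -> n = 324 * 3 = 972, total = 484 + 972 = 1456.
Iteration 6: 972 < 326 fails; recursion stops.
SUM(total) = 4 + 16 + 52 + 160 + 484 + 1456 = 2172.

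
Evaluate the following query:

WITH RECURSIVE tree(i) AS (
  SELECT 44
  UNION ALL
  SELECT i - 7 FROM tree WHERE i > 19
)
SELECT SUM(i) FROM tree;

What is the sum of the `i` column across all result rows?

150

Base: i=44.
Iteration 1: 44 > 19 holds -> i = 44 - 7 = 37.
Iteration 2: 37 > 19 holds -> i = 37 - 7 = 30.
Iteration 3: 30 > 19 holds -> i = 30 - 7 = 23.
Iteration 4: 23 > 19 holds -> i = 23 - 7 = 16.
Iteration 5: 16 > 19 fails; recursion stops.
SUM(i) = 44 + 37 + 30 + 23 + 16 = 150.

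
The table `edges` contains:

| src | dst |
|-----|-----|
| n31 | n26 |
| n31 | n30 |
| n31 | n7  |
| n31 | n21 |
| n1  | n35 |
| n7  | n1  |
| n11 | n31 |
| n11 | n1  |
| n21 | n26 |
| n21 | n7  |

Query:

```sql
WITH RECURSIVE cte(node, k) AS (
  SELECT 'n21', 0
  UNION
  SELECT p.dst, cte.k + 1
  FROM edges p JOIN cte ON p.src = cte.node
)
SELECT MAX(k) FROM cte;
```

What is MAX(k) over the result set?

3

Base: (n21, k=0).
Iteration 1: edges from {n21} -> (n26, k=1), (n7, k=1).
Iteration 2: edges from {n26,n7} -> (n1, k=2).
Iteration 3: edges from {n1} -> (n35, k=3).
Iteration 4: no outgoing edges from {n35}; recursion stops.
k values: 0, 1, 1, 2, 3; the maximum is 3.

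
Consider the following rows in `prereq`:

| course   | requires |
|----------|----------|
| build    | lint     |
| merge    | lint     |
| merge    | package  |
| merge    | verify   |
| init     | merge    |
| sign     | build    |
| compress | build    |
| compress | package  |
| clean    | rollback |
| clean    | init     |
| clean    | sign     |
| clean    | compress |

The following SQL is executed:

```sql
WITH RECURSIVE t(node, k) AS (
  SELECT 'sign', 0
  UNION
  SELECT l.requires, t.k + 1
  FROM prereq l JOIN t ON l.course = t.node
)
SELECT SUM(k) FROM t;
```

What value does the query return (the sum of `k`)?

3

Base: (sign, k=0).
Iteration 1: edges from {sign} -> (build, k=1).
Iteration 2: edges from {build} -> (lint, k=2).
Iteration 3: no outgoing edges from {lint}; recursion stops.
SUM(k) = 0 + 1 + 2 = 3.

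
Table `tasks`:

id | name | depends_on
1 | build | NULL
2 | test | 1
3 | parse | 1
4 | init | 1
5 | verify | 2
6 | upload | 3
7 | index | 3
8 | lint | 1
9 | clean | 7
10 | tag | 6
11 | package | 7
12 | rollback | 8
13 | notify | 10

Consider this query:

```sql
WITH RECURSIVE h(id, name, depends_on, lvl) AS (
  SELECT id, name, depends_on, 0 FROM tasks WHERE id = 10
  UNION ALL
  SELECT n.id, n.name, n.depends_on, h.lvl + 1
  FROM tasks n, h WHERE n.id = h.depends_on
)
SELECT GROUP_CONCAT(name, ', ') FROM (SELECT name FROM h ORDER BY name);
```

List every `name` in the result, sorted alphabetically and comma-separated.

Base: id=10 (tag), depends_on=6, lvl 0.
Iteration 1: join on id=6 -> upload (id 6, depends_on=3, lvl 1).
Iteration 2: join on id=3 -> parse (id 3, depends_on=1, lvl 2).
Iteration 3: join on id=1 -> build (id 1, depends_on=NULL, lvl 3).
Iteration 4: depends_on is NULL; no match; recursion stops.

build, parse, tag, upload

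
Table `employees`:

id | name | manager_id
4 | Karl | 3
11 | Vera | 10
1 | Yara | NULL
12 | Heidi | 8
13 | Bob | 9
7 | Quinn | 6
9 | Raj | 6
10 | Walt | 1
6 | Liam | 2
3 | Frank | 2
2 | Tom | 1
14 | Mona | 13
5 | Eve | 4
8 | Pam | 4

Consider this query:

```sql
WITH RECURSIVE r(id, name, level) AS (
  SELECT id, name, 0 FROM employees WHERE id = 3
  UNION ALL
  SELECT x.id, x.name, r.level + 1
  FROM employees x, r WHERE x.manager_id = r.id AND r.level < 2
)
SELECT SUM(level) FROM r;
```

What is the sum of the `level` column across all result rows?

5

Base: id=3 (Frank) at level 0.
Iteration 1: rows with manager_id in {3} -> Karl (id 4, level 1).
Iteration 2: rows with manager_id in {4} -> Eve (id 5, level 2), Pam (id 8, level 2).
Iteration 3: level < 2 fails for all current rows; recursion stops.
SUM(level) = 0 + 1 + 2 + 2 = 5.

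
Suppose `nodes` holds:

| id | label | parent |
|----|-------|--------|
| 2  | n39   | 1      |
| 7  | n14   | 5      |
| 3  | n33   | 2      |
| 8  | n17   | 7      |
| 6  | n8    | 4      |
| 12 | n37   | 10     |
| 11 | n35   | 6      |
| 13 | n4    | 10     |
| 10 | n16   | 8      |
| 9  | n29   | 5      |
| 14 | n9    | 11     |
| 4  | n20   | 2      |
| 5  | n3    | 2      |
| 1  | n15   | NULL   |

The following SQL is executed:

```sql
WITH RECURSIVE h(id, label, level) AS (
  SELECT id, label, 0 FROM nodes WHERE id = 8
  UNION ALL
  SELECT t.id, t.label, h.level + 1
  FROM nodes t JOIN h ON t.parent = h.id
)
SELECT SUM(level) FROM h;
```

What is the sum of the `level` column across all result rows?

5

Base: id=8 (n17) at level 0.
Iteration 1: rows with parent in {8} -> n16 (id 10, level 1).
Iteration 2: rows with parent in {10} -> n37 (id 12, level 2), n4 (id 13, level 2).
Iteration 3: no rows with parent in {12,13}; recursion stops.
SUM(level) = 0 + 1 + 2 + 2 = 5.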